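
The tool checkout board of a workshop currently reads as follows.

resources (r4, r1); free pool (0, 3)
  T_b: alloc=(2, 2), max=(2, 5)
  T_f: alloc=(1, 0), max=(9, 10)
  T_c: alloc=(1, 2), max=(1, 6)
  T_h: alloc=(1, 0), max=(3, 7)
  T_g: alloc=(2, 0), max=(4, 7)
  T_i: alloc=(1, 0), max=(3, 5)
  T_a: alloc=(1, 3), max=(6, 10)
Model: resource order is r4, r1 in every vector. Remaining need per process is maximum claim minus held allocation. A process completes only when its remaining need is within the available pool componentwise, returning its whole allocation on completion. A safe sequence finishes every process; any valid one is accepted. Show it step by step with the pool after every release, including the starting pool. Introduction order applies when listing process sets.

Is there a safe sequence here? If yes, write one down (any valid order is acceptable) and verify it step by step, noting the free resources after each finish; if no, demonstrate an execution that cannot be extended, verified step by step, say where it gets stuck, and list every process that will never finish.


SAFE. One safe sequence: T_b, T_i, T_c, T_h, T_g, T_a, T_f.
Key observation: the order's first zero-slack moment is T_b ((0, 3) needed, (0, 3) free — a requested resource with nothing to spare).
Walking it through:
  pool = (0, 3)
  T_b needs (0, 3) <= (0, 3) -> finishes; pool += (2, 2) = (2, 5)
  T_i needs (2, 5) <= (2, 5) -> finishes; pool += (1, 0) = (3, 5)
  T_c needs (0, 4) <= (3, 5) -> finishes; pool += (1, 2) = (4, 7)
  T_h needs (2, 7) <= (4, 7) -> finishes; pool += (1, 0) = (5, 7)
  T_g needs (2, 7) <= (5, 7) -> finishes; pool += (2, 0) = (7, 7)
  T_a needs (5, 7) <= (7, 7) -> finishes; pool += (1, 3) = (8, 10)
  T_f needs (8, 10) <= (8, 10) -> finishes; pool += (1, 0) = (9, 10)


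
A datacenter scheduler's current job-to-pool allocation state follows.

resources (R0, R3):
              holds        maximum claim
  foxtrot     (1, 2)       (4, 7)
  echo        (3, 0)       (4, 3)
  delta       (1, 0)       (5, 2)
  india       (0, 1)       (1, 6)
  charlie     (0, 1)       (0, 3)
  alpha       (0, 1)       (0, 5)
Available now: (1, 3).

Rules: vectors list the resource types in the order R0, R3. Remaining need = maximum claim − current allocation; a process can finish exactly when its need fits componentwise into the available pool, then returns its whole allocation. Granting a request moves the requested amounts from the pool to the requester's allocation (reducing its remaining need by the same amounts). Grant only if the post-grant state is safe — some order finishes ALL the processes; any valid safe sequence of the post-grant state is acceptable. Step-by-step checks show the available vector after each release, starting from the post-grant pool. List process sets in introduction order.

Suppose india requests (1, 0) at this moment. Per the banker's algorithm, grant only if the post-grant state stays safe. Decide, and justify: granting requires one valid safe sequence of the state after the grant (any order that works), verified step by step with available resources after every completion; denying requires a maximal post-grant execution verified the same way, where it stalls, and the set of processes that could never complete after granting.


GRANT: granting preserves safety; a valid post-grant sequence is charlie, alpha, india, echo, foxtrot, delta.
Key observation: (0, 3) free after granting still covers charlie first, and each release covers the next.
Step-by-step check of the post-grant state:
  pool = (0, 3)
  run charlie (needs (0, 2), free (0, 3)); after release of (0, 1) the pool is (0, 4)
  run alpha (needs (0, 4), free (0, 4)); after release of (0, 1) the pool is (0, 5)
  run india (needs (0, 5), free (0, 5)); after release of (1, 1) the pool is (1, 6)
  run echo (needs (1, 3), free (1, 6)); after release of (3, 0) the pool is (4, 6)
  run foxtrot (needs (3, 5), free (4, 6)); after release of (1, 2) the pool is (5, 8)
  run delta (needs (4, 2), free (5, 8)); after release of (1, 0) the pool is (6, 8)


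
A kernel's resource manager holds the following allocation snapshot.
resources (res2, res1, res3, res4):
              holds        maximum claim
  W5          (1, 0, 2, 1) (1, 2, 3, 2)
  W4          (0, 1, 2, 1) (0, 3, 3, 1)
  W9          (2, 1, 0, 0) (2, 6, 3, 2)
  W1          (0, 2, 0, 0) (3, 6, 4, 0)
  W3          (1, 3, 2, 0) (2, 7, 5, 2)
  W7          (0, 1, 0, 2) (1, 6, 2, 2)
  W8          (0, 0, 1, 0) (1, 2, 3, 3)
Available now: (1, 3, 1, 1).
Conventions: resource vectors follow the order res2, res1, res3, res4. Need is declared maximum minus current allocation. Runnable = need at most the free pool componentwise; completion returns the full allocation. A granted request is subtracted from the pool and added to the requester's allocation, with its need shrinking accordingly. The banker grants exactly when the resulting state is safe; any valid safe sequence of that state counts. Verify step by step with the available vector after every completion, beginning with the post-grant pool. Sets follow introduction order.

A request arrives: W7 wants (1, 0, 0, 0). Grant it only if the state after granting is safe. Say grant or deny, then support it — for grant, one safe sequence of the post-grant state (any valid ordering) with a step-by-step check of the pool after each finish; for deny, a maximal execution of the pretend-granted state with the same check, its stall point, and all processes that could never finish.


GRANT. The post-grant state is safe; one safe sequence: W4, W5, W3, W9, W1, W7, W8.
Key observation: granting shrinks the pool to (0, 3, 1, 1), yet W4 still fits and the chain goes through.
Step-by-step check of the post-grant state:
  pool = (0, 3, 1, 1)
  W4 needs (0, 2, 1, 0) <= (0, 3, 1, 1) -> finishes; pool += (0, 1, 2, 1) = (0, 4, 3, 2)
  W5 needs (0, 2, 1, 1) <= (0, 4, 3, 2) -> finishes; pool += (1, 0, 2, 1) = (1, 4, 5, 3)
  W3 needs (1, 4, 3, 2) <= (1, 4, 5, 3) -> finishes; pool += (1, 3, 2, 0) = (2, 7, 7, 3)
  W9 needs (0, 5, 3, 2) <= (2, 7, 7, 3) -> finishes; pool += (2, 1, 0, 0) = (4, 8, 7, 3)
  W1 needs (3, 4, 4, 0) <= (4, 8, 7, 3) -> finishes; pool += (0, 2, 0, 0) = (4, 10, 7, 3)
  W7 needs (0, 5, 2, 0) <= (4, 10, 7, 3) -> finishes; pool += (1, 1, 0, 2) = (5, 11, 7, 5)
  W8 needs (1, 2, 2, 3) <= (5, 11, 7, 5) -> finishes; pool += (0, 0, 1, 0) = (5, 11, 8, 5)


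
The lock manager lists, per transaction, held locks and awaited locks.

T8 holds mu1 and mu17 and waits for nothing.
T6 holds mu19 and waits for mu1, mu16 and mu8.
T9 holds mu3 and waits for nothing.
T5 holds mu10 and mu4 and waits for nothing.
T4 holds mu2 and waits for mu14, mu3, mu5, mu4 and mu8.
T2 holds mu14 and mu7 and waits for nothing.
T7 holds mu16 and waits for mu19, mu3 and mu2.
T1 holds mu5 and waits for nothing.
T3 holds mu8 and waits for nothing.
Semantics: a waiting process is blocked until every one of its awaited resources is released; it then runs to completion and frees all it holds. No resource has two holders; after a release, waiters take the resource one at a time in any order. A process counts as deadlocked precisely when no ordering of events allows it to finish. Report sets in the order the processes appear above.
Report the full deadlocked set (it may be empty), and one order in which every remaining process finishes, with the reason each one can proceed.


Deadlocked set: T6 and T7.
Key observation: the waits loop around T6 -> T7 -> T6 with no way out; no other process is dragged down with it.
The rest can finish in the order T8, T5, T9, T1, T3, T2, T4.
Verifying each step:
  run T8 (it waits on nothing); releases mu1 and mu17
  run T5 (it waits on nothing); releases mu10 and mu4
  run T9 (it waits on nothing); releases mu3
  run T1 (it waits on nothing); releases mu5
  run T3 (it waits on nothing); releases mu8
  run T2 (it waits on nothing); releases mu14 and mu7
  T4: everything it awaited (mu14, mu3, mu5, mu4 and mu8) is free; runs, freeing mu2


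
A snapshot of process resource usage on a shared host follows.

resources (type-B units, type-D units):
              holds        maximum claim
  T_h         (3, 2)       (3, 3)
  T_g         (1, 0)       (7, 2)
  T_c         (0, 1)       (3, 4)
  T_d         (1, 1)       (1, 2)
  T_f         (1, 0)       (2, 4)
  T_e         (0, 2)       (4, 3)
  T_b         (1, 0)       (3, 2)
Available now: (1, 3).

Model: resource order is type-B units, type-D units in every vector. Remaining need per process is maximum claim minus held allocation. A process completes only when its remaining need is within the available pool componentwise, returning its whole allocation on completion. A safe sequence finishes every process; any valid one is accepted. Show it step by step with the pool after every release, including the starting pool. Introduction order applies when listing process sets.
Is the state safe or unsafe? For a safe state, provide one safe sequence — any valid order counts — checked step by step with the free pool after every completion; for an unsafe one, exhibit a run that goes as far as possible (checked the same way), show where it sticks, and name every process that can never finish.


SAFE. One safe sequence: T_h, T_b, T_d, T_e, T_c, T_g, T_f.
Key observation: at T_g the run first touches a limit — (6, 2) against (6, 9), exact on a resource it actually requests.
Verifying each step:
  pool = (1, 3)
  T_h needs (0, 1) <= (1, 3) -> finishes; pool += (3, 2) = (4, 5)
  T_b needs (2, 2) <= (4, 5) -> finishes; pool += (1, 0) = (5, 5)
  T_d needs (0, 1) <= (5, 5) -> finishes; pool += (1, 1) = (6, 6)
  T_e needs (4, 1) <= (6, 6) -> finishes; pool += (0, 2) = (6, 8)
  T_c needs (3, 3) <= (6, 8) -> finishes; pool += (0, 1) = (6, 9)
  T_g needs (6, 2) <= (6, 9) -> finishes; pool += (1, 0) = (7, 9)
  T_f needs (1, 4) <= (7, 9) -> finishes; pool += (1, 0) = (8, 9)


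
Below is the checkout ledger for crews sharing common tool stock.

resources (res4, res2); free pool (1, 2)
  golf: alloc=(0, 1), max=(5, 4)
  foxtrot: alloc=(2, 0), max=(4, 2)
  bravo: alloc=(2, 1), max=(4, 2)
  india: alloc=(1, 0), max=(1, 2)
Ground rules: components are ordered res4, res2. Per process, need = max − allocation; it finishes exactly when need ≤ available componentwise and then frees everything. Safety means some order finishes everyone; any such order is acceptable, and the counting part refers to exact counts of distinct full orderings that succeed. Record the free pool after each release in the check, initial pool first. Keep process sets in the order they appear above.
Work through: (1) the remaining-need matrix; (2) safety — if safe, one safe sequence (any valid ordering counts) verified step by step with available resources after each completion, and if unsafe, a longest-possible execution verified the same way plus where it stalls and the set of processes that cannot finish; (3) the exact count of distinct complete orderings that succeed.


(1) Need matrix, components ordered res4, res2:
  golf: (5, 3)
  foxtrot: (2, 2)
  bravo: (2, 1)
  india: (0, 2)
(2) SAFE, for example via the order india, bravo, foxtrot, golf.
Key observation: the order's first zero-slack moment is india ((0, 2) needed, (1, 2) free — a requested resource with nothing to spare).
Check, step by step:
  pool = (1, 2)
  india needs (0, 2) <= (1, 2) -> finishes; pool += (1, 0) = (2, 2)
  bravo needs (2, 1) <= (2, 2) -> finishes; pool += (2, 1) = (4, 3)
  foxtrot needs (2, 2) <= (4, 3) -> finishes; pool += (2, 0) = (6, 3)
  golf needs (5, 3) <= (6, 3) -> finishes; pool += (0, 1) = (6, 4)
(3) Exactly 2 of the possible complete orderings are safe sequences.


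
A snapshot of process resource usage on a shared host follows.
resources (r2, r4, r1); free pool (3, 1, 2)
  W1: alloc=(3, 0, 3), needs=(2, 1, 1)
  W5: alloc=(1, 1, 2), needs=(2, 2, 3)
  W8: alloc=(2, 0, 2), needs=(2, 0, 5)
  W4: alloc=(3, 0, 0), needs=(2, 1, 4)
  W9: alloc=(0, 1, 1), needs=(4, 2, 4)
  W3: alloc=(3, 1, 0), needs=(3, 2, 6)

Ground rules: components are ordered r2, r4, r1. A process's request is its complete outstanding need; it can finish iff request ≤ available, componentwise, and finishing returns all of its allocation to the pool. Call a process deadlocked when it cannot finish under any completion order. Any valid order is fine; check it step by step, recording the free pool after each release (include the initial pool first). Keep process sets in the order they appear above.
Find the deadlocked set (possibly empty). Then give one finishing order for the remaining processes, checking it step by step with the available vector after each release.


Deadlocked set: W5, W9 and W3.
Key observation: r4 is the bottleneck — with W1, W8, W4 done the pool holds (11, 1, 7), short of every remaining need.
A valid finishing order for the others: W1, W8, W4. Step-by-step check:
  pool = (3, 1, 2)
  W1 needs (2, 1, 1) <= (3, 1, 2) -> finishes; pool += (3, 0, 3) = (6, 1, 5)
  W8 needs (2, 0, 5) <= (6, 1, 5) -> finishes; pool += (2, 0, 2) = (8, 1, 7)
  W4 needs (2, 1, 4) <= (8, 1, 7) -> finishes; pool += (3, 0, 0) = (11, 1, 7)
None of the blocked processes ever fits:
  blocked: W5 wants (2, 2, 3), pool (11, 1, 7) — not enough r4
  blocked: W9 wants (4, 2, 4), pool (11, 1, 7) — not enough r4
  blocked: W3 wants (3, 2, 6), pool (11, 1, 7) — not enough r4


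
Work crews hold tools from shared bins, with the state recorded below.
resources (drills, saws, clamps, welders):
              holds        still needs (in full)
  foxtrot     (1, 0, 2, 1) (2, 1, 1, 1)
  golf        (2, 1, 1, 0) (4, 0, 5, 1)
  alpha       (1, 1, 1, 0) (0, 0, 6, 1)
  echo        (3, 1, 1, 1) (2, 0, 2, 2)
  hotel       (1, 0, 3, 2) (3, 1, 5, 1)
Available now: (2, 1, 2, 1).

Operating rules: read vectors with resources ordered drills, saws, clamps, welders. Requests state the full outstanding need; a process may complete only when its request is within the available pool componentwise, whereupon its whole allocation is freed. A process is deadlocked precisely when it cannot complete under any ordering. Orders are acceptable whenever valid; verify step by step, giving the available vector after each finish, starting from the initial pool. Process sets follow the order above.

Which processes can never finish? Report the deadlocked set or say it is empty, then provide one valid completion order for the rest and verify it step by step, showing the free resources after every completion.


No process is deadlocked.
Key observation: starting with foxtrot, each completion frees enough for the next — no one is permanently blocked.
A valid finishing order for the others: foxtrot, echo, golf, hotel, alpha. Walking it through:
  pool = (2, 1, 2, 1)
  foxtrot: need (2, 1, 1, 1) fits (2, 1, 2, 1); releases (1, 0, 2, 1), pool now (3, 1, 4, 2)
  echo: need (2, 0, 2, 2) fits (3, 1, 4, 2); releases (3, 1, 1, 1), pool now (6, 2, 5, 3)
  golf: need (4, 0, 5, 1) fits (6, 2, 5, 3); releases (2, 1, 1, 0), pool now (8, 3, 6, 3)
  hotel: need (3, 1, 5, 1) fits (8, 3, 6, 3); releases (1, 0, 3, 2), pool now (9, 3, 9, 5)
  alpha: need (0, 0, 6, 1) fits (9, 3, 9, 5); releases (1, 1, 1, 0), pool now (10, 4, 10, 5)


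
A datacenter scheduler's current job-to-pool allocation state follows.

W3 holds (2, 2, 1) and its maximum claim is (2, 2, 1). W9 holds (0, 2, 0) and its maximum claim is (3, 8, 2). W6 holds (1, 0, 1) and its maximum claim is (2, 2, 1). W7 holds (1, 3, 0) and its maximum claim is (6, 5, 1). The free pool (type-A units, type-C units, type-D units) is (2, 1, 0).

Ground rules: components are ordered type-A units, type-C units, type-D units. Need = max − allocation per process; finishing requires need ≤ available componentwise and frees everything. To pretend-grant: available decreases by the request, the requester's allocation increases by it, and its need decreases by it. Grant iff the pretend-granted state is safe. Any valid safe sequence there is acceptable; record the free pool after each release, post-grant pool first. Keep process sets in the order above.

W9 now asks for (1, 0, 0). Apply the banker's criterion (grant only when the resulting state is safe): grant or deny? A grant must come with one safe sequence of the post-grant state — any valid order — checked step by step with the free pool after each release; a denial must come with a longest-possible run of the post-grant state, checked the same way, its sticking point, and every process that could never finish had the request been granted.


DENY — the pretend-granted state is unsafe.
Key observation: after W3, W6 the pool peaks at (4, 3, 2), and each blocked process is short somewhere: W9 on type-C units; W7 on type-A units.
On the post-grant state, W3, W6 is a maximal run — nothing extends it. Walking it through:
  pool = (1, 1, 0)
  run W3 (needs (0, 0, 0), free (1, 1, 0)); after release of (2, 2, 1) the pool is (3, 3, 1)
  run W6 (needs (1, 2, 0), free (3, 3, 1)); after release of (1, 0, 1) the pool is (4, 3, 2)
  W9 cannot run: need (2, 6, 2) vs free (4, 3, 2) (insufficient type-C units)
  W7 cannot run: need (5, 2, 1) vs free (4, 3, 2) (insufficient type-A units)
Processes that could never finish after the grant: W9 and W7.


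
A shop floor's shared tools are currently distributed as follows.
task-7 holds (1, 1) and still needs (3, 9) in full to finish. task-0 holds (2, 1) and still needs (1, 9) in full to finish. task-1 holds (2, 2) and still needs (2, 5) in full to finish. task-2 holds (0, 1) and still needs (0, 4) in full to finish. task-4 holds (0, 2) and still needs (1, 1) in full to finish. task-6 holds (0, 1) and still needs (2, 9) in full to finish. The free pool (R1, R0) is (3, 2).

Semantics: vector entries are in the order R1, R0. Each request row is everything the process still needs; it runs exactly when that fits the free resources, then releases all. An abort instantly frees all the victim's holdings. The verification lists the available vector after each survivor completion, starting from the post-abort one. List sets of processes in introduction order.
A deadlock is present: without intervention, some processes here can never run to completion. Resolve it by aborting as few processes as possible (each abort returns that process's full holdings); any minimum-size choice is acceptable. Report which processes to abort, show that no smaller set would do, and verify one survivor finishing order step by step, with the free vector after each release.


The answer: abort task-7 and task-0.
Key observation: task-6 had no path to completion before; after the abort of task-7 and task-0 ((3, 2) returned), step 4 is where it fits.
No one abort is enough; case by case: task-7 alone leaves task-0 blocked (short on R0); task-0 alone leaves task-7 blocked (short on R0); task-1 alone leaves task-7 blocked (short on R0); task-2 alone leaves task-7 blocked (short on R0); task-4 alone leaves task-7 blocked (short on R0); task-6 alone leaves task-7 blocked (short on R0).
Survivors finish in the order: task-2, task-4, task-1, task-6. Walking it through (pool after the aborts first):
  pool = (6, 4)
  task-2: need (0, 4) fits (6, 4); releases (0, 1), pool now (6, 5)
  task-4: need (1, 1) fits (6, 5); releases (0, 2), pool now (6, 7)
  task-1: need (2, 5) fits (6, 7); releases (2, 2), pool now (8, 9)
  task-6: need (2, 9) fits (8, 9); releases (0, 1), pool now (8, 10)


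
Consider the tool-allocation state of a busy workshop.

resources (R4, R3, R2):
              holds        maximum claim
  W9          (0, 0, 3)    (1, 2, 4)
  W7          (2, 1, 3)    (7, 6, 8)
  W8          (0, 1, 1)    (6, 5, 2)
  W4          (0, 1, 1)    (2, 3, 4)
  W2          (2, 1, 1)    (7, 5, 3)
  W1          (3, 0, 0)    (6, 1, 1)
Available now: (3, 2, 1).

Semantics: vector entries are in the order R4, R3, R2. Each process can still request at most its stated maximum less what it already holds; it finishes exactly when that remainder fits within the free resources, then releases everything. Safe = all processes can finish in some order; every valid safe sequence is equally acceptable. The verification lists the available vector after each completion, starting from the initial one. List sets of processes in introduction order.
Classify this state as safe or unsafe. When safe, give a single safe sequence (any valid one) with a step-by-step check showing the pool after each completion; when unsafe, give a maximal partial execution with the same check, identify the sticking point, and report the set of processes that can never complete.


UNSAFE.
Key observation: even finishing W9, W4, W1 leaves just (6, 3, 5) free — too little R3 for any of the remaining processes.
A maximal execution: W9, W4, W1 — then nothing else fits. Walking it through:
  pool = (3, 2, 1)
  W9 needs (1, 2, 1) <= (3, 2, 1) -> finishes; pool += (0, 0, 3) = (3, 2, 4)
  W4 needs (2, 2, 3) <= (3, 2, 4) -> finishes; pool += (0, 1, 1) = (3, 3, 5)
  W1 needs (3, 1, 1) <= (3, 3, 5) -> finishes; pool += (3, 0, 0) = (6, 3, 5)
  blocked: W7 wants (5, 5, 5), pool (6, 3, 5) — not enough R3
  blocked: W8 wants (6, 4, 1), pool (6, 3, 5) — not enough R3
  blocked: W2 wants (5, 4, 2), pool (6, 3, 5) — not enough R3
Never able to finish: W7, W8 and W2.


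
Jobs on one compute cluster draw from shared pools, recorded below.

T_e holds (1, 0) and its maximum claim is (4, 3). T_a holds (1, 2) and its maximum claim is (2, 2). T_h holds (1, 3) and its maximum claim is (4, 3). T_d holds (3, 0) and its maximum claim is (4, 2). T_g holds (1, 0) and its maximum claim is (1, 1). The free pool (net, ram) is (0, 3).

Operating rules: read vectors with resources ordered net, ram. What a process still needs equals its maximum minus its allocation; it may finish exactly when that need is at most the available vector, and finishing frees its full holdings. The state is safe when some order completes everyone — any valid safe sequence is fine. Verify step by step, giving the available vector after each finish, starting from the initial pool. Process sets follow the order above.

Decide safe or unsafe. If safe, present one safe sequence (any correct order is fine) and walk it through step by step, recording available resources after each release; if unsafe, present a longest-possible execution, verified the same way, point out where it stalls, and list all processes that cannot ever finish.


The state is SAFE; one workable sequence: T_g, T_d, T_e, T_h, T_a.
Key observation: at T_d the run first touches a limit — (1, 2) against (1, 3), exact on a resource it actually requests.
Verifying each step:
  pool = (0, 3)
  T_g needs (0, 1) <= (0, 3) -> finishes; pool += (1, 0) = (1, 3)
  T_d needs (1, 2) <= (1, 3) -> finishes; pool += (3, 0) = (4, 3)
  T_e needs (3, 3) <= (4, 3) -> finishes; pool += (1, 0) = (5, 3)
  T_h needs (3, 0) <= (5, 3) -> finishes; pool += (1, 3) = (6, 6)
  T_a needs (1, 0) <= (6, 6) -> finishes; pool += (1, 2) = (7, 8)


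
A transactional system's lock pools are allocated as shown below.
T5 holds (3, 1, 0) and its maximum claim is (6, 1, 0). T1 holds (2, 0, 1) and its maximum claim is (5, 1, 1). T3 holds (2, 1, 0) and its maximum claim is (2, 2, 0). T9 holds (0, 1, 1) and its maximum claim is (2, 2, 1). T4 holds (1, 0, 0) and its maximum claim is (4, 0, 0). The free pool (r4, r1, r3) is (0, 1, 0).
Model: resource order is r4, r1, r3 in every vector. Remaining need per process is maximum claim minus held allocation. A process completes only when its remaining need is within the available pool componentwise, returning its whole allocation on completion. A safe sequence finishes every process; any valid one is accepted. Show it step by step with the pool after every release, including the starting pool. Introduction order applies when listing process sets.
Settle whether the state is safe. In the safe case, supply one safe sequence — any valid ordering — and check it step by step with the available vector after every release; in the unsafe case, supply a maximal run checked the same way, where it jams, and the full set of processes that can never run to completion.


UNSAFE — no complete ordering exists.
Key observation: even finishing T3, T9 leaves just (2, 3, 1) free — too little r4 for any of the remaining processes.
Going as far as possible: T3, T9; after that, nothing fits. Step-by-step check:
  pool = (0, 1, 0)
  T3: need (0, 1, 0) fits (0, 1, 0); releases (2, 1, 0), pool now (2, 2, 0)
  T9: need (2, 1, 0) fits (2, 2, 0); releases (0, 1, 1), pool now (2, 3, 1)
  blocked: T5 wants (3, 0, 0), pool (2, 3, 1) — not enough r4
  blocked: T1 wants (3, 1, 0), pool (2, 3, 1) — not enough r4
  blocked: T4 wants (3, 0, 0), pool (2, 3, 1) — not enough r4
Never able to finish: T5, T1 and T4.


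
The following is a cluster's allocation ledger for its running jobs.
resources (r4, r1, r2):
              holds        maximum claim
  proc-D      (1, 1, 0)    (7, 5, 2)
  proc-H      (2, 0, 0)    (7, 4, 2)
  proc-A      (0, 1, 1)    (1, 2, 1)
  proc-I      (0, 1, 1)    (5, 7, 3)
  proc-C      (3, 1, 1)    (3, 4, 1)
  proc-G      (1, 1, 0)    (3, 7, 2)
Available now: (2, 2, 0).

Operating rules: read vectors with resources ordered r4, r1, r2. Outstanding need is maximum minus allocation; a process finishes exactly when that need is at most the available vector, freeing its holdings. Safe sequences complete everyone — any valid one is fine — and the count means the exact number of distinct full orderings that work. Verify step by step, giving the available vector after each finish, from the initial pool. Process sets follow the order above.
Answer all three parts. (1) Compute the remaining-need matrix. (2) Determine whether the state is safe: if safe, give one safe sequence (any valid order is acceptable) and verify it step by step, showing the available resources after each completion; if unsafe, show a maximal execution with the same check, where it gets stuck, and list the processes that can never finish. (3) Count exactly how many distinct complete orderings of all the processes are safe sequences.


(1) Need matrix, components ordered r4, r1, r2:
  proc-D: (6, 4, 2)
  proc-H: (5, 4, 2)
  proc-A: (1, 1, 0)
  proc-I: (5, 6, 2)
  proc-C: (0, 3, 0)
  proc-G: (2, 6, 2)
(2) UNSAFE.
Key observation: the pool after proc-A, proc-C, proc-H, proc-D is (8, 5, 2); every surviving request exceeds it in r1, so progress ends there.
Going as far as possible: proc-A, proc-C, proc-H, proc-D; after that, nothing fits. Walking it through:
  pool = (2, 2, 0)
  run proc-A (needs (1, 1, 0), free (2, 2, 0)); after release of (0, 1, 1) the pool is (2, 3, 1)
  run proc-C (needs (0, 3, 0), free (2, 3, 1)); after release of (3, 1, 1) the pool is (5, 4, 2)
  run proc-H (needs (5, 4, 2), free (5, 4, 2)); after release of (2, 0, 0) the pool is (7, 4, 2)
  run proc-D (needs (6, 4, 2), free (7, 4, 2)); after release of (1, 1, 0) the pool is (8, 5, 2)
  proc-I cannot run: need (5, 6, 2) vs free (8, 5, 2) (insufficient r1)
  proc-G cannot run: need (2, 6, 2) vs free (8, 5, 2) (insufficient r1)
Permanently blocked: proc-I and proc-G.
(3) The exact count: 0 of the possible complete orderings are safe sequences.


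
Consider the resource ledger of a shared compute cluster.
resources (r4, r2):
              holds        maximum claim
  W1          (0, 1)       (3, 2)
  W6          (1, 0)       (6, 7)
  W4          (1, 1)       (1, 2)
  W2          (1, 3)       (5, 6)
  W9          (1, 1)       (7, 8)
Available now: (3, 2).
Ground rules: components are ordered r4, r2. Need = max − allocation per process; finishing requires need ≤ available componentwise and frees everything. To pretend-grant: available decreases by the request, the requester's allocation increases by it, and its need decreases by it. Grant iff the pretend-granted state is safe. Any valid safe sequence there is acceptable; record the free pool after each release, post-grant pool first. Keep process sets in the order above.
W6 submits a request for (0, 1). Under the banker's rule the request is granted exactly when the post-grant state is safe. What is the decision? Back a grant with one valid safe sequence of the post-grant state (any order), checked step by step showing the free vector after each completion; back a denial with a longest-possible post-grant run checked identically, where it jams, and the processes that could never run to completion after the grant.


GRANT. The post-grant state is safe; one safe sequence: W4, W1, W2, W6, W9.
Key observation: with (3, 1) left after the transfer, W4 can run at once — the state stays safe.
Step-by-step check of the post-grant state:
  pool = (3, 1)
  W4: need (0, 1) fits (3, 1); releases (1, 1), pool now (4, 2)
  W1: need (3, 1) fits (4, 2); releases (0, 1), pool now (4, 3)
  W2: need (4, 3) fits (4, 3); releases (1, 3), pool now (5, 6)
  W6: need (5, 6) fits (5, 6); releases (1, 1), pool now (6, 7)
  W9: need (6, 7) fits (6, 7); releases (1, 1), pool now (7, 8)


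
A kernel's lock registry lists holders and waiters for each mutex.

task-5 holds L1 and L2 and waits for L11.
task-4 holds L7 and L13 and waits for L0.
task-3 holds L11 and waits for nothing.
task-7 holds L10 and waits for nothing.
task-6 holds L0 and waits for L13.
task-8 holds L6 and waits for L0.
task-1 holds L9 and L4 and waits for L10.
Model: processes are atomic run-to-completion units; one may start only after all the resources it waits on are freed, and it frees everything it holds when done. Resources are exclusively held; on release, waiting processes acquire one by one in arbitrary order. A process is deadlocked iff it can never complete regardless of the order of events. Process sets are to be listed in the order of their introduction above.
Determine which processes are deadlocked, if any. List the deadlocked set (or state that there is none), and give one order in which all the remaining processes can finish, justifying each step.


The deadlocked set is task-4, task-6 and task-8.
Key observation: the waits loop around task-4 -> task-6 -> task-4 with no way out; task-8 waits into the deadlock from upstream.
A valid finishing order for the others: task-7, task-3, task-5, task-1.
Walking it through:
  task-7: no waits; runs immediately, freeing L10
  task-3: no waits; runs immediately, freeing L11
  task-5: everything it awaited (L11) is free; runs, freeing L1 and L2
  task-1: everything it awaited (L10) is free; runs, freeing L9 and L4


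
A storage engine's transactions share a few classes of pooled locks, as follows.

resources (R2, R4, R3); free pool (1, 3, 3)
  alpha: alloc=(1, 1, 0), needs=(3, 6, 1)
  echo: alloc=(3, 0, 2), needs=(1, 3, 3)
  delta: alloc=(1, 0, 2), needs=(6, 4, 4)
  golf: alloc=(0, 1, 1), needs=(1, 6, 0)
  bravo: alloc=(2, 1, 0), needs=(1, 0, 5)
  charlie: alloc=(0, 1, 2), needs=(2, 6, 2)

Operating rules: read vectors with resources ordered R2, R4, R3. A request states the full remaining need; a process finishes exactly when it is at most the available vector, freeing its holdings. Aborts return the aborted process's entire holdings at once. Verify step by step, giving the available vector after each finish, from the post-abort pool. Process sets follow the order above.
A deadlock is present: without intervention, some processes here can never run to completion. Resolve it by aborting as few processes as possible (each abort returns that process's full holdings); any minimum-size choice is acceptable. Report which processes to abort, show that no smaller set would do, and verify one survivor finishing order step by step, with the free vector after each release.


Abort alpha and golf.
Key observation: no ordering could ever have run charlie before the abort of alpha and golf; with (1, 2, 1) back in the pool it fits at step 3.
Why nothing smaller works — every single abort fails: alpha alone leaves golf blocked (short on R4); echo alone leaves alpha blocked (short on R4); delta alone leaves alpha blocked (short on R4); golf alone leaves alpha blocked (short on R4); bravo alone leaves alpha blocked (short on R4); charlie alone leaves alpha blocked (short on R4).
The survivors complete as echo, bravo, charlie, delta. Verifying each step (starting from the post-abort pool):
  pool = (2, 5, 4)
  echo: need (1, 3, 3) fits (2, 5, 4); releases (3, 0, 2), pool now (5, 5, 6)
  bravo: need (1, 0, 5) fits (5, 5, 6); releases (2, 1, 0), pool now (7, 6, 6)
  charlie: need (2, 6, 2) fits (7, 6, 6); releases (0, 1, 2), pool now (7, 7, 8)
  delta: need (6, 4, 4) fits (7, 7, 8); releases (1, 0, 2), pool now (8, 7, 10)


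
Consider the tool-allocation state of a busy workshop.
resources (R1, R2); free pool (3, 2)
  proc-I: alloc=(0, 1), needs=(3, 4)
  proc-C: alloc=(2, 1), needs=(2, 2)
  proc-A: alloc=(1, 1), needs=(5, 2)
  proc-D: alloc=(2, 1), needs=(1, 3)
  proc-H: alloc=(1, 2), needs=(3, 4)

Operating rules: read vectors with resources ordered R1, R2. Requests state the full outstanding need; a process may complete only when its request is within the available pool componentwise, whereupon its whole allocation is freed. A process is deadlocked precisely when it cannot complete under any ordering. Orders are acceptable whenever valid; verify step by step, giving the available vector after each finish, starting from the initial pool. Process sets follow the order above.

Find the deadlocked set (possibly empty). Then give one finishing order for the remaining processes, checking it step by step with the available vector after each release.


Nothing here is deadlocked.
Key observation: there is always a runnable process — proc-C first — so the state unwinds completely.
One completion order for the rest: proc-C, proc-D, proc-A, proc-H, proc-I. Step-by-step check:
  pool = (3, 2)
  run proc-C (needs (2, 2), free (3, 2)); after release of (2, 1) the pool is (5, 3)
  run proc-D (needs (1, 3), free (5, 3)); after release of (2, 1) the pool is (7, 4)
  run proc-A (needs (5, 2), free (7, 4)); after release of (1, 1) the pool is (8, 5)
  run proc-H (needs (3, 4), free (8, 5)); after release of (1, 2) the pool is (9, 7)
  run proc-I (needs (3, 4), free (9, 7)); after release of (0, 1) the pool is (9, 8)


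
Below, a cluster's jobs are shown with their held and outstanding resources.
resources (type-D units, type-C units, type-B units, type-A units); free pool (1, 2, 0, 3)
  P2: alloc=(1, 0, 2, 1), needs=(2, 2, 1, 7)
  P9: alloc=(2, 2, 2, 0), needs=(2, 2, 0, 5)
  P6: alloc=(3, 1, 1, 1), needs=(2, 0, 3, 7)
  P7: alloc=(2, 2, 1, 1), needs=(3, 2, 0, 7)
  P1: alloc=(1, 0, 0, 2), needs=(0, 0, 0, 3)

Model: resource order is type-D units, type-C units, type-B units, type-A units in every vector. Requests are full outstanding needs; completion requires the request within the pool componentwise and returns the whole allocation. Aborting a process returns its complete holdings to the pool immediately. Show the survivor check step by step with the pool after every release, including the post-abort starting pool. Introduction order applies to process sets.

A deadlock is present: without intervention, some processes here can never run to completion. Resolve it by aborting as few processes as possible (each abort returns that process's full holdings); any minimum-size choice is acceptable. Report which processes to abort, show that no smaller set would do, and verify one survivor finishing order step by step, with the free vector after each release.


The answer: abort P6 and P7.
Key observation: no ordering could ever have run P2 before the abort of P6 and P7; with (5, 3, 2, 2) back in the pool it fits at step 3.
Minimality, checking each single-abort alternative: P2 alone leaves P6 blocked (short on type-A units); P9 alone leaves P2 blocked (short on type-A units); P6 alone leaves P2 blocked (short on type-A units); P7 alone leaves P2 blocked (short on type-A units); P1 alone leaves P2 blocked (short on type-A units).
The survivors complete as P1, P9, P2. Check, step by step (starting from the post-abort pool):
  pool = (6, 5, 2, 5)
  run P1 (needs (0, 0, 0, 3), free (6, 5, 2, 5)); after release of (1, 0, 0, 2) the pool is (7, 5, 2, 7)
  run P9 (needs (2, 2, 0, 5), free (7, 5, 2, 7)); after release of (2, 2, 2, 0) the pool is (9, 7, 4, 7)
  run P2 (needs (2, 2, 1, 7), free (9, 7, 4, 7)); after release of (1, 0, 2, 1) the pool is (10, 7, 6, 8)


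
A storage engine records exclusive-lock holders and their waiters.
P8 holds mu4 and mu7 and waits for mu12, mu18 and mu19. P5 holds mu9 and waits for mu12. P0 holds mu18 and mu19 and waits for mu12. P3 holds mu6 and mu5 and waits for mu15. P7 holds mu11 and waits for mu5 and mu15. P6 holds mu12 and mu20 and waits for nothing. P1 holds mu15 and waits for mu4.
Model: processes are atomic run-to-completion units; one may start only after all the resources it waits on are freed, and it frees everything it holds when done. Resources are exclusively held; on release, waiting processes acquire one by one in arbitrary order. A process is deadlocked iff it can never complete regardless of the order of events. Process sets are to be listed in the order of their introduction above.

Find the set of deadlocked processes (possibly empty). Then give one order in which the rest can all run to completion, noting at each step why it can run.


No process is deadlocked.
Key observation: the wait relation is loop-free; peeling off processes with no waits unwinds the whole state.
One completion order for the rest: P6, P0, P8, P1, P5, P3, P7.
Walking it through:
  P6: no waits; runs immediately, freeing mu12 and mu20
  P0 waits on mu12 — all released -> runs and releases mu18 and mu19
  P8 waits on mu12, mu18 and mu19 — all released -> runs and releases mu4 and mu7
  P1 waits on mu4 — all released -> runs and releases mu15
  P5 waits on mu12 — all released -> runs and releases mu9
  P3 waits on mu15 — all released -> runs and releases mu6 and mu5
  P7 waits on mu5 and mu15 — all released -> runs and releases mu11


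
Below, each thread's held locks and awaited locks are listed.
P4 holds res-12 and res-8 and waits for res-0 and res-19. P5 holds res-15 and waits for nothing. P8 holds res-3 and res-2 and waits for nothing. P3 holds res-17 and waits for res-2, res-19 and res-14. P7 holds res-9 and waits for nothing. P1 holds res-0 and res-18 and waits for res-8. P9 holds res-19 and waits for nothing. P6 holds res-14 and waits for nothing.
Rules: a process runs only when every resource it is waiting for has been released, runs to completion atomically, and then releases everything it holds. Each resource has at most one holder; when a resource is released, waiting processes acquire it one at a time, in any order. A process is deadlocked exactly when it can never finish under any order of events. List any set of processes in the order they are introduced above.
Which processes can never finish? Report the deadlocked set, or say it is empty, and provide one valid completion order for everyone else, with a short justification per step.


The deadlocked set is P4 and P1.
Key observation: the knot is the closed ring of waits P4 -> P1 -> P4; no other process is dragged down with it.
The rest can finish in the order P6, P9, P8, P5, P7, P3.
Walking it through:
  run P6 (it waits on nothing); releases res-14
  run P9 (it waits on nothing); releases res-19
  run P8 (it waits on nothing); releases res-3 and res-2
  run P5 (it waits on nothing); releases res-15
  run P7 (it waits on nothing); releases res-9
  run P3 (all its waits — res-2, res-19 and res-14 — are resolved); releases res-17


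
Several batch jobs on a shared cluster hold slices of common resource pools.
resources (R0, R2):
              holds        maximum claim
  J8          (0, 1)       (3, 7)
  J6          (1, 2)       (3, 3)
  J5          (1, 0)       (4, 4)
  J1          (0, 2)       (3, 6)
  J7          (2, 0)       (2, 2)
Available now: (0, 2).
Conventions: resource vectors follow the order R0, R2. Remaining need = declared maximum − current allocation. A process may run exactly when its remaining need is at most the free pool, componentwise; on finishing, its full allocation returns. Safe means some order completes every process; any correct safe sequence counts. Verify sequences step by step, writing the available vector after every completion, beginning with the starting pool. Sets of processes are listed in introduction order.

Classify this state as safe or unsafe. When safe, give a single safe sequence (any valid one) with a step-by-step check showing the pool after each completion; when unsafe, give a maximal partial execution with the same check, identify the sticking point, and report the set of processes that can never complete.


SAFE. One safe sequence: J7, J6, J5, J1, J8.
Key observation: the first exact fit in this order is J7 — it needs (0, 2) with (0, 2) free, meeting a requested resource to the last unit.
Check, step by step:
  pool = (0, 2)
  run J7 (needs (0, 2), free (0, 2)); after release of (2, 0) the pool is (2, 2)
  run J6 (needs (2, 1), free (2, 2)); after release of (1, 2) the pool is (3, 4)
  run J5 (needs (3, 4), free (3, 4)); after release of (1, 0) the pool is (4, 4)
  run J1 (needs (3, 4), free (4, 4)); after release of (0, 2) the pool is (4, 6)
  run J8 (needs (3, 6), free (4, 6)); after release of (0, 1) the pool is (4, 7)
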